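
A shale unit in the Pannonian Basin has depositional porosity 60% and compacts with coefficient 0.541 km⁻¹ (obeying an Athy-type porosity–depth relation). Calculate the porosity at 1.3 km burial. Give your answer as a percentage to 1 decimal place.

φ = φ₀·exp(−k·d) = 0.6 × exp(−0.541 × 1.3) = 0.6 × exp(−0.7033)
  = 0.6 × 0.4949 = 0.2970

29.7%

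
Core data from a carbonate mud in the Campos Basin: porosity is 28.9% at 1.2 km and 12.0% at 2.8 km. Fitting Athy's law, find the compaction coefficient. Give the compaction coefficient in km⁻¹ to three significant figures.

0.549 km⁻¹

Athy: n(Z) = n₀ e^(−cZ) ⇒ n₁/n₂ = e^{c(Z₂−Z₁)} ⇒ c = ln(n₁/n₂)/(Z₂−Z₁)
c = ln(0.289/0.12) / (2.8 − 1.2) = ln(2.408) / 1.6 = 0.8789 / 1.6 = 0.5493 km⁻¹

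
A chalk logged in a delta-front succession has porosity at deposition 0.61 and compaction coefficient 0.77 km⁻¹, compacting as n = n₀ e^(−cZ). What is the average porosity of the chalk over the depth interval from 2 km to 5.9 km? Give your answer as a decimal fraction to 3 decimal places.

⟨n⟩ = (1/(Z₂−Z₁)) ∫ n₀ e^(−cZ) dZ = n₀·(e^(−c·Z₁) − e^(−c·Z₂)) / (c·(Z₂−Z₁))
e^(−0.77×2) = 0.2144; e^(−0.77×5.9) = 0.0106
⟨n⟩ = 0.61 × (0.2144 − 0.0106) / (0.77 × 3.9) = 0.61 × 0.0678 = 0.0414

0.041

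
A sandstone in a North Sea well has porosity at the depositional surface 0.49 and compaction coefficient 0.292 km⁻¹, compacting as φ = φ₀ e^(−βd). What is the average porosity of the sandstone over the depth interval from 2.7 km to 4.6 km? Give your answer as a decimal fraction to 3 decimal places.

0.171

⟨φ⟩ = (1/(d₂−d₁)) ∫ φ₀ e^(−βd) dd = φ₀·(e^(−β·d₁) − e^(−β·d₂)) / (β·(d₂−d₁))
e^(−0.292×2.7) = 0.4546; e^(−0.292×4.6) = 0.2610
⟨φ⟩ = 0.49 × (0.4546 − 0.2610) / (0.292 × 1.9) = 0.49 × 0.3489 = 0.1710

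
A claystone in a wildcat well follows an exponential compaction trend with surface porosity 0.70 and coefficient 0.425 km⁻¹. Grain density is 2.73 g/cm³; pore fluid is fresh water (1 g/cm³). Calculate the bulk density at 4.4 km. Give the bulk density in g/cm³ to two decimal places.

Porosity at depth: phi = 0.7·exp(−0.425×4.4) = 0.7×0.1541 = 0.1079
Bulk density: ρ_b = (1−phi)ρ_g + phi·ρ_f = 0.8921×2.73 + 0.1079×1
       = 2.435 + 0.108 = 2.543 g/cm³

2.54 g/cm³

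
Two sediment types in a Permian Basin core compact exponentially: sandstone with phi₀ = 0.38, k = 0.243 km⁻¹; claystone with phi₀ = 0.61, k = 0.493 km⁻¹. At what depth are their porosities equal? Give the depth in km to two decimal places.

1.89 km

Set phi₀ₐ e^(−kₐZ) = phi₀ᵦ e^(−kᵦZ) ⇒ ln(phi₀ₐ/phi₀ᵦ) = (kₐ − kᵦ)·Z
Z = ln(0.38/0.61) / (0.243 − 0.493) = -0.4733 / -0.25 = 1.893 km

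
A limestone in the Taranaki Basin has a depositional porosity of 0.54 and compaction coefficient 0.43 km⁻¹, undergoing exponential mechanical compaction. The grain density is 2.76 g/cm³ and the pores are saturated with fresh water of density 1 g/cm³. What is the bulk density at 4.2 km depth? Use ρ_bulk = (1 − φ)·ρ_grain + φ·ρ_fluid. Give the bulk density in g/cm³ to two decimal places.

2.60 g/cm³

Porosity at depth: n = 0.54·exp(−0.43×4.2) = 0.54×0.1643 = 0.0887
Bulk density: ρ_b = (1−n)ρ_g + n·ρ_f = 0.9113×2.76 + 0.0887×1
       = 2.515 + 0.089 = 2.604 g/cm³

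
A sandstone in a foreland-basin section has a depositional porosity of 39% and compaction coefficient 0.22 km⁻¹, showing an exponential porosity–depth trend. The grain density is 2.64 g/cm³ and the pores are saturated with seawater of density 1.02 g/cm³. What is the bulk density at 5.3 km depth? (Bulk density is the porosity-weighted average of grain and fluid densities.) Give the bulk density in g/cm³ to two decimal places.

Porosity at depth: phi = 0.39·exp(−0.22×5.3) = 0.39×0.3116 = 0.1215
Bulk density: ρ_b = (1−phi)ρ_g + phi·ρ_f = 0.8785×2.64 + 0.1215×1.02
       = 2.319 + 0.124 = 2.443 g/cm³

2.44 g/cm³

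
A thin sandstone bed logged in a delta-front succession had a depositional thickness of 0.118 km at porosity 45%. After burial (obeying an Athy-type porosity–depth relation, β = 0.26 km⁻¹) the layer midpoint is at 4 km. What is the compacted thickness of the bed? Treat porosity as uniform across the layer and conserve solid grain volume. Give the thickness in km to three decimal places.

0.077 km

Porosity at 4 km: φ = 0.45·exp(−0.26×4) = 0.1591
Solid-volume conservation: h(1−φ) = h₀(1−φ₀) ⇒ h = h₀·(1−φ₀)/(1−φ)
h = 0.118 × (1 − 0.45)/(1 − 0.1591) = 0.118 × 0.6540 = 0.0772 km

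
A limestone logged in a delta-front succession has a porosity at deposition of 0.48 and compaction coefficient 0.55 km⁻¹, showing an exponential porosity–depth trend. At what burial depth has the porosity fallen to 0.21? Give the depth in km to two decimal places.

1.50 km

Invert Athy's law: z = ln(n₀/n) / k
z = ln(0.48/0.21) / 0.55 = ln(2.286) / 0.55 = 0.8267 / 0.55 = 1.503 km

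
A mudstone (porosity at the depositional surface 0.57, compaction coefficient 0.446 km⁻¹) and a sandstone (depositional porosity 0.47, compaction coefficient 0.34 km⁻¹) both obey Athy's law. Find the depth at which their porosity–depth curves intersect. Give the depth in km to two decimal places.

1.82 km

Set phi₀ₐ e^(−kₐZ) = phi₀ᵦ e^(−kᵦZ) ⇒ ln(phi₀ₐ/phi₀ᵦ) = (kₐ − kᵦ)·Z
Z = ln(0.57/0.47) / (0.446 − 0.34) = 0.1929 / 0.106 = 1.820 km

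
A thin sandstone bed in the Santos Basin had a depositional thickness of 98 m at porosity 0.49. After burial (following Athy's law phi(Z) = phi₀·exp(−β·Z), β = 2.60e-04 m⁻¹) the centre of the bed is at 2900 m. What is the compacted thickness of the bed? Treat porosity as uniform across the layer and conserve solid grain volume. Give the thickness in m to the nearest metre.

Working in km (1 km = 1000 m; β in km⁻¹ = β in m⁻¹ × 1000):
Porosity at 2.9 km: phi = 0.49·exp(−0.26×2.9) = 0.2305
Solid-volume conservation: h(1−phi) = h₀(1−phi₀) ⇒ h = h₀·(1−phi₀)/(1−phi)
h = 0.098 × (1 − 0.49)/(1 − 0.2305) = 0.098 × 0.6628 = 0.0650 km

65 m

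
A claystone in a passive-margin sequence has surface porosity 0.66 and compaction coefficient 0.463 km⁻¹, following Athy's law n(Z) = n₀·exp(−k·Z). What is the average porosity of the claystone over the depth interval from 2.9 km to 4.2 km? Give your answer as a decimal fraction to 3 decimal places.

0.129

⟨n⟩ = (1/(Z₂−Z₁)) ∫ n₀ e^(−kZ) dZ = n₀·(e^(−k·Z₁) − e^(−k·Z₂)) / (k·(Z₂−Z₁))
e^(−0.463×2.9) = 0.2611; e^(−0.463×4.2) = 0.1430
⟨n⟩ = 0.66 × (0.2611 − 0.1430) / (0.463 × 1.3) = 0.66 × 0.1962 = 0.1295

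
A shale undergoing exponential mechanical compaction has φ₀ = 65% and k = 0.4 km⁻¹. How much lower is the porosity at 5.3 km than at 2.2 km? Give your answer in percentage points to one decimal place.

19.2 percentage points

φ(2.2) = 0.65·e^(−0.4×2.2) = 0.2696
φ(5.3) = 0.65·e^(−0.4×5.3) = 0.0780
Δφ = 0.2696 − 0.0780 = 0.1916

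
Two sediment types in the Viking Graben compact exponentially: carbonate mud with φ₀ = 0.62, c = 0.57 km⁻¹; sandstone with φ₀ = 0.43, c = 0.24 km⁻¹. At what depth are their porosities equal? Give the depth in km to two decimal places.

Set φ₀ₐ e^(−cₐz) = φ₀ᵦ e^(−cᵦz) ⇒ ln(φ₀ₐ/φ₀ᵦ) = (cₐ − cᵦ)·z
z = ln(0.62/0.43) / (0.57 − 0.24) = 0.3659 / 0.33 = 1.109 km

1.11 km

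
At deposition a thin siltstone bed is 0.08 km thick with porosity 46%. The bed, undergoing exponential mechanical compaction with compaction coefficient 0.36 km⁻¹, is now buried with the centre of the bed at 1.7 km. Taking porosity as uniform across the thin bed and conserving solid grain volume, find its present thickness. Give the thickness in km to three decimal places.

Porosity at 1.7 km: phi = 0.46·exp(−0.36×1.7) = 0.2494
Solid-volume conservation: h(1−phi) = h₀(1−phi₀) ⇒ h = h₀·(1−phi₀)/(1−phi)
h = 0.08 × (1 − 0.46)/(1 − 0.2494) = 0.08 × 0.7195 = 0.0576 km

0.058 km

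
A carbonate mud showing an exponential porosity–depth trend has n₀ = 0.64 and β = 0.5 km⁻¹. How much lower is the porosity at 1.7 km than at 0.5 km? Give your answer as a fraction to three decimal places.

n(0.5) = 0.64·e^(−0.5×0.5) = 0.4984
n(1.7) = 0.64·e^(−0.5×1.7) = 0.2735
Δn = 0.4984 − 0.2735 = 0.2249

0.225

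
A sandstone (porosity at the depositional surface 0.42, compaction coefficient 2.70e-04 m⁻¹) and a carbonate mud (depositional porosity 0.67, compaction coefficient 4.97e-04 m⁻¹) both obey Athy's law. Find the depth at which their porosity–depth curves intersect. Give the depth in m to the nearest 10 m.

2060 m

Working in km (1 km = 1000 m; c in km⁻¹ = c in m⁻¹ × 1000):
Set n₀ₐ e^(−cₐd) = n₀ᵦ e^(−cᵦd) ⇒ ln(n₀ₐ/n₀ᵦ) = (cₐ − cᵦ)·d
d = ln(0.42/0.67) / (0.27 − 0.497) = -0.4670 / -0.227 = 2.057 km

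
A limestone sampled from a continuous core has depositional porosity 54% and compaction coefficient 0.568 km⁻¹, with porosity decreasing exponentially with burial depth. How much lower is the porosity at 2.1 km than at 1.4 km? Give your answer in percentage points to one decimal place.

8.0 percentage points

n(1.4) = 0.54·e^(−0.568×1.4) = 0.2438
n(2.1) = 0.54·e^(−0.568×2.1) = 0.1638
Δn = 0.2438 − 0.1638 = 0.0800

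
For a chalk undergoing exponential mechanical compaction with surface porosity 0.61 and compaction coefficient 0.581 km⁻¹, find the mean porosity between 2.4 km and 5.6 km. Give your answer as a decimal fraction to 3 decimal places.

⟨n⟩ = (1/(Z₂−Z₁)) ∫ n₀ e^(−βZ) dZ = n₀·(e^(−β·Z₁) − e^(−β·Z₂)) / (β·(Z₂−Z₁))
e^(−0.581×2.4) = 0.2480; e^(−0.581×5.6) = 0.0386
⟨n⟩ = 0.61 × (0.2480 − 0.0386) / (0.581 × 3.2) = 0.61 × 0.1126 = 0.0687

0.069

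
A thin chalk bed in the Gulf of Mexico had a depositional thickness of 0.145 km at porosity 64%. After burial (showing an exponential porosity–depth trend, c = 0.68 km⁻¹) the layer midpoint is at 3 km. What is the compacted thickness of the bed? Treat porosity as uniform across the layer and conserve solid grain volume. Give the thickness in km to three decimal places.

0.057 km

Porosity at 3 km: phi = 0.64·exp(−0.68×3) = 0.0832
Solid-volume conservation: h(1−phi) = h₀(1−phi₀) ⇒ h = h₀·(1−phi₀)/(1−phi)
h = 0.145 × (1 − 0.64)/(1 − 0.0832) = 0.145 × 0.3927 = 0.0569 km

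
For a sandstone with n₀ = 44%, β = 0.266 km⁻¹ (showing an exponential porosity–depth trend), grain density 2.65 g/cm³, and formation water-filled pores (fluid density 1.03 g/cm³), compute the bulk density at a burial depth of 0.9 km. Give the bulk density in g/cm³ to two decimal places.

2.09 g/cm³

Porosity at depth: n = 0.44·exp(−0.266×0.9) = 0.44×0.7871 = 0.3463
Bulk density: ρ_b = (1−n)ρ_g + n·ρ_f = 0.6537×2.65 + 0.3463×1.03
       = 1.732 + 0.357 = 2.089 g/cm³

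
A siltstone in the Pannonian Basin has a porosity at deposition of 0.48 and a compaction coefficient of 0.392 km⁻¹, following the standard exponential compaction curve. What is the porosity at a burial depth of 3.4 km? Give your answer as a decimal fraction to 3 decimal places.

0.127

phi = phi₀·exp(−β·z) = 0.48 × exp(−0.392 × 3.4) = 0.48 × exp(−1.333)
  = 0.48 × 0.2637 = 0.1266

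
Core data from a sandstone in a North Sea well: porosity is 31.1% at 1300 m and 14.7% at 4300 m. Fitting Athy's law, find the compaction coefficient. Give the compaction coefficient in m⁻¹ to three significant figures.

Working in km (1 km = 1000 m; k in km⁻¹ = k in m⁻¹ × 1000):
Athy: n(d) = n₀ e^(−kd) ⇒ n₁/n₂ = e^{k(d₂−d₁)} ⇒ k = ln(n₁/n₂)/(d₂−d₁)
k = ln(0.311/0.147) / (4.3 − 1.3) = ln(2.116) / 3 = 0.7494 / 3 = 0.2498 km⁻¹

0.000250 m⁻¹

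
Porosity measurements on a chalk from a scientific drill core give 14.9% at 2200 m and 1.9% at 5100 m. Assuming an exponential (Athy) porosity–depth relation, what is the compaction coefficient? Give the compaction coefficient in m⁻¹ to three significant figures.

Working in km (1 km = 1000 m; c in km⁻¹ = c in m⁻¹ × 1000):
Athy: phi(Z) = phi₀ e^(−cZ) ⇒ phi₁/phi₂ = e^{c(Z₂−Z₁)} ⇒ c = ln(phi₁/phi₂)/(Z₂−Z₁)
c = ln(0.149/0.019) / (5.1 − 2.2) = ln(7.842) / 2.9 = 2.0595 / 2.9 = 0.7102 km⁻¹

0.000710 m⁻¹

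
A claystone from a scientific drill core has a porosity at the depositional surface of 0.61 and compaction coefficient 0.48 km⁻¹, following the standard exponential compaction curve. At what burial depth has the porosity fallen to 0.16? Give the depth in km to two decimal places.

2.79 km

Invert Athy's law: d = ln(φ₀/φ) / β
d = ln(0.61/0.16) / 0.48 = ln(3.812) / 0.48 = 1.3383 / 0.48 = 2.788 km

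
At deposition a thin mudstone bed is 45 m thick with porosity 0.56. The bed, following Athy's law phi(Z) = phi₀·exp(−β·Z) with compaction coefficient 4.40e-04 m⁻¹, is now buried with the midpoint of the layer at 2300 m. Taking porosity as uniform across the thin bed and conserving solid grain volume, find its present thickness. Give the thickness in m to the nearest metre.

25 m

Working in km (1 km = 1000 m; β in km⁻¹ = β in m⁻¹ × 1000):
Porosity at 2.3 km: phi = 0.56·exp(−0.44×2.3) = 0.2036
Solid-volume conservation: h(1−phi) = h₀(1−phi₀) ⇒ h = h₀·(1−phi₀)/(1−phi)
h = 0.045 × (1 − 0.56)/(1 − 0.2036) = 0.045 × 0.5525 = 0.0249 km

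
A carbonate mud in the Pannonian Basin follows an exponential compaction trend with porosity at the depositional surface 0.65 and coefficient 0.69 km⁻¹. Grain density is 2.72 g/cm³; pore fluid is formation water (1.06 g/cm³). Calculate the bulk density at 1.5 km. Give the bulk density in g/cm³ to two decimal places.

Porosity at depth: φ = 0.65·exp(−0.69×1.5) = 0.65×0.3552 = 0.2309
Bulk density: ρ_b = (1−φ)ρ_g + φ·ρ_f = 0.7691×2.72 + 0.2309×1.06
       = 2.092 + 0.245 = 2.337 g/cm³

2.34 g/cm³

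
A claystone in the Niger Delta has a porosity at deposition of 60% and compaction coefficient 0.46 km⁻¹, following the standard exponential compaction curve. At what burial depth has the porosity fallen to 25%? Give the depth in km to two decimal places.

1.90 km

Invert Athy's law: Z = ln(n₀/n) / c
Z = ln(0.6/0.25) / 0.46 = ln(2.4) / 0.46 = 0.8755 / 0.46 = 1.903 km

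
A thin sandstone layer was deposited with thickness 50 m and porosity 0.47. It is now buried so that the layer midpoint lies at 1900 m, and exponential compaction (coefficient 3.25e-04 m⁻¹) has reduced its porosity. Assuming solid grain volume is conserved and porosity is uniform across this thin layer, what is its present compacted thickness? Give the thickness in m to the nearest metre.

35 m

Working in km (1 km = 1000 m; β in km⁻¹ = β in m⁻¹ × 1000):
Porosity at 1.9 km: phi = 0.47·exp(−0.325×1.9) = 0.2535
Solid-volume conservation: h(1−phi) = h₀(1−phi₀) ⇒ h = h₀·(1−phi₀)/(1−phi)
h = 0.05 × (1 − 0.47)/(1 − 0.2535) = 0.05 × 0.7099 = 0.0355 km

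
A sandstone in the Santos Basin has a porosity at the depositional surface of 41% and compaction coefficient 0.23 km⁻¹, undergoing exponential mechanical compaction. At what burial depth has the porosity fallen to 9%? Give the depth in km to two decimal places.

6.59 km

Invert Athy's law: d = ln(n₀/n) / c
d = ln(0.41/0.09) / 0.23 = ln(4.556) / 0.23 = 1.5163 / 0.23 = 6.593 km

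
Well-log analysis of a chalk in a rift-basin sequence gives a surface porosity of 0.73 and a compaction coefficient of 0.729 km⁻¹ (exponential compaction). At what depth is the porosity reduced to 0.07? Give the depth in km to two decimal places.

3.22 km

Invert Athy's law: Z = ln(n₀/n) / c
Z = ln(0.73/0.07) / 0.729 = ln(10.43) / 0.729 = 2.3445 / 0.729 = 3.216 km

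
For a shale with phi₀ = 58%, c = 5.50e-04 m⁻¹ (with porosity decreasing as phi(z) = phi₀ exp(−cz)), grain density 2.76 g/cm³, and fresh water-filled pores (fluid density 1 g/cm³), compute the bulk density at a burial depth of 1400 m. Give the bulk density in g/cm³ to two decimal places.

Working in km (1 km = 1000 m; c in km⁻¹ = c in m⁻¹ × 1000):
Porosity at depth: phi = 0.58·exp(−0.55×1.4) = 0.58×0.4630 = 0.2685
Bulk density: ρ_b = (1−phi)ρ_g + phi·ρ_f = 0.7315×2.76 + 0.2685×1
       = 2.019 + 0.269 = 2.287 g/cm³

2.29 g/cm³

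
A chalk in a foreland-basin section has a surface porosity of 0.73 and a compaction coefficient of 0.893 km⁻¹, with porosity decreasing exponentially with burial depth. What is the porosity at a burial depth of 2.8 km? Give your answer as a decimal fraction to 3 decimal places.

0.060

n = n₀·exp(−k·d) = 0.73 × exp(−0.893 × 2.8) = 0.73 × exp(−2.5)
  = 0.73 × 0.0821 = 0.0599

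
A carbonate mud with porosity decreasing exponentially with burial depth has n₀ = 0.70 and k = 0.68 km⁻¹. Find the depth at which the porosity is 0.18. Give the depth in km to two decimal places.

Invert Athy's law: Z = ln(n₀/n) / k
Z = ln(0.7/0.18) / 0.68 = ln(3.889) / 0.68 = 1.3581 / 0.68 = 1.997 km

2.00 km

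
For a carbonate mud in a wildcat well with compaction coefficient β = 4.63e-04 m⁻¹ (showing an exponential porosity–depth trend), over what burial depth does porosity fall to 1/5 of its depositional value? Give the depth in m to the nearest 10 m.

Working in km (1 km = 1000 m; β in km⁻¹ = β in m⁻¹ × 1000):
phi/phi₀ = 1/5 ⇒ exp(−β·d) = 1/5 ⇒ d = ln(5) / β
d = 1.6094 / 0.463 = 3.476 km

3480 m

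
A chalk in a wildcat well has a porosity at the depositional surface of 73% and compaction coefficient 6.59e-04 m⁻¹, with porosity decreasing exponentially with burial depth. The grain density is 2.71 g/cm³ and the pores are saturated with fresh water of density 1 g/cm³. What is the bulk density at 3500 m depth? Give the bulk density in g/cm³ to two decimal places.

2.59 g/cm³

Working in km (1 km = 1000 m; k in km⁻¹ = k in m⁻¹ × 1000):
Porosity at depth: φ = 0.73·exp(−0.659×3.5) = 0.73×0.0996 = 0.0727
Bulk density: ρ_b = (1−φ)ρ_g + φ·ρ_f = 0.9273×2.71 + 0.0727×1
       = 2.513 + 0.073 = 2.586 g/cm³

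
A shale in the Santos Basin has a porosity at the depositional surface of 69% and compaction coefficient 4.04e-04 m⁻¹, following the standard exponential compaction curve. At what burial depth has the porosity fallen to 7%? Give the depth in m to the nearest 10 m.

5660 m

Working in km (1 km = 1000 m; c in km⁻¹ = c in m⁻¹ × 1000):
Invert Athy's law: Z = ln(φ₀/φ) / c
Z = ln(0.69/0.07) / 0.404 = ln(9.857) / 0.404 = 2.2882 / 0.404 = 5.664 km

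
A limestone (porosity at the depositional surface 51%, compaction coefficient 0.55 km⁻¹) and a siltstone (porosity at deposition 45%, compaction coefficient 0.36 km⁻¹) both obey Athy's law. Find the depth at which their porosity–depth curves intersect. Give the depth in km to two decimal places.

Set phi₀ₐ e^(−βₐd) = phi₀ᵦ e^(−βᵦd) ⇒ ln(phi₀ₐ/phi₀ᵦ) = (βₐ − βᵦ)·d
d = ln(0.51/0.45) / (0.55 − 0.36) = 0.1252 / 0.19 = 0.659 km

0.66 km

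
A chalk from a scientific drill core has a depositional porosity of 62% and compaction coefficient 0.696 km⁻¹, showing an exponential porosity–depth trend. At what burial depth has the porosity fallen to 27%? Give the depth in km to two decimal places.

1.19 km

Invert Athy's law: d = ln(φ₀/φ) / c
d = ln(0.62/0.27) / 0.696 = ln(2.296) / 0.696 = 0.8313 / 0.696 = 1.194 km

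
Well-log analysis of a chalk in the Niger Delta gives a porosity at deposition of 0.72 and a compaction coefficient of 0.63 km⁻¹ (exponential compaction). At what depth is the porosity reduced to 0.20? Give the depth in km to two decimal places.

2.03 km

Invert Athy's law: d = ln(φ₀/φ) / β
d = ln(0.72/0.2) / 0.63 = ln(3.6) / 0.63 = 1.2809 / 0.63 = 2.033 km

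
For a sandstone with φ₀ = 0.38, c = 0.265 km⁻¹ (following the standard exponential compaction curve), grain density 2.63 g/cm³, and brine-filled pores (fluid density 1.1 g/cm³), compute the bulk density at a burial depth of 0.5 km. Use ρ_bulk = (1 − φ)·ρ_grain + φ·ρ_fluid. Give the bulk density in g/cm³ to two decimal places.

2.12 g/cm³

Porosity at depth: φ = 0.38·exp(−0.265×0.5) = 0.38×0.8759 = 0.3328
Bulk density: ρ_b = (1−φ)ρ_g + φ·ρ_f = 0.6672×2.63 + 0.3328×1.1
       = 1.755 + 0.366 = 2.121 g/cm³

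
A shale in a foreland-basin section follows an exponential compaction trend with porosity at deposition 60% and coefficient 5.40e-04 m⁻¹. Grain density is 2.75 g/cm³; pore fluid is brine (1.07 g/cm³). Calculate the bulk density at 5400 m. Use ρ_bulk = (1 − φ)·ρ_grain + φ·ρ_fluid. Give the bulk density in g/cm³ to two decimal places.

Working in km (1 km = 1000 m; c in km⁻¹ = c in m⁻¹ × 1000):
Porosity at depth: n = 0.6·exp(−0.54×5.4) = 0.6×0.0541 = 0.0325
Bulk density: ρ_b = (1−n)ρ_g + n·ρ_f = 0.9675×2.75 + 0.0325×1.07
       = 2.661 + 0.035 = 2.695 g/cm³

2.70 g/cm³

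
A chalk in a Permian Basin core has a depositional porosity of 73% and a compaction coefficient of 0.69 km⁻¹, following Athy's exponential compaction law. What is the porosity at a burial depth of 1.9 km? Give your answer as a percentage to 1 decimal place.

19.7%

n = n₀·exp(−k·Z) = 0.73 × exp(−0.69 × 1.9) = 0.73 × exp(−1.311)
  = 0.73 × 0.2696 = 0.1968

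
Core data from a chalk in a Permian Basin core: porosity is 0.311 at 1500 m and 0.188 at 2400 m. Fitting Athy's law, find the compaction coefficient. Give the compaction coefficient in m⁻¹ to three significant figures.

0.000559 m⁻¹

Working in km (1 km = 1000 m; β in km⁻¹ = β in m⁻¹ × 1000):
Athy: phi(d) = phi₀ e^(−βd) ⇒ phi₁/phi₂ = e^{β(d₂−d₁)} ⇒ β = ln(phi₁/phi₂)/(d₂−d₁)
β = ln(0.311/0.188) / (2.4 − 1.5) = ln(1.654) / 0.9 = 0.5034 / 0.9 = 0.5593 km⁻¹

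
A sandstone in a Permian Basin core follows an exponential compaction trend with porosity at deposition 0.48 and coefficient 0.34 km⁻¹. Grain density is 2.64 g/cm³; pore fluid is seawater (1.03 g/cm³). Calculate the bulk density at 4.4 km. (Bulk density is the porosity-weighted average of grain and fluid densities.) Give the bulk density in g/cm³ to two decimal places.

Porosity at depth: phi = 0.48·exp(−0.34×4.4) = 0.48×0.2240 = 0.1075
Bulk density: ρ_b = (1−phi)ρ_g + phi·ρ_f = 0.8925×2.64 + 0.1075×1.03
       = 2.356 + 0.111 = 2.467 g/cm³

2.47 g/cm³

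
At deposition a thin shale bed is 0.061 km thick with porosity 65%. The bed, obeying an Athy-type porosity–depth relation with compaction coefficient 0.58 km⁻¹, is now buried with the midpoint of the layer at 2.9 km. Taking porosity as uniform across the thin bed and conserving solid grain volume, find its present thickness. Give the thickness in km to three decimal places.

0.024 km

Porosity at 2.9 km: n = 0.65·exp(−0.58×2.9) = 0.1209
Solid-volume conservation: h(1−n) = h₀(1−n₀) ⇒ h = h₀·(1−n₀)/(1−n)
h = 0.061 × (1 − 0.65)/(1 − 0.1209) = 0.061 × 0.3981 = 0.0243 km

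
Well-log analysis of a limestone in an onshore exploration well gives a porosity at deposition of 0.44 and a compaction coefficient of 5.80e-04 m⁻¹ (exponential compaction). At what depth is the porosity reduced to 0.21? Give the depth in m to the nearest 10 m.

Working in km (1 km = 1000 m; k in km⁻¹ = k in m⁻¹ × 1000):
Invert Athy's law: d = ln(n₀/n) / k
d = ln(0.44/0.21) / 0.58 = ln(2.095) / 0.58 = 0.7397 / 0.58 = 1.275 km

1280 m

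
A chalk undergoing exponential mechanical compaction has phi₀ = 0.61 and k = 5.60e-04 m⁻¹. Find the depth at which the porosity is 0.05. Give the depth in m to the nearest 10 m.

Working in km (1 km = 1000 m; k in km⁻¹ = k in m⁻¹ × 1000):
Invert Athy's law: z = ln(phi₀/phi) / k
z = ln(0.61/0.05) / 0.56 = ln(12.2) / 0.56 = 2.5014 / 0.56 = 4.467 km

4470 m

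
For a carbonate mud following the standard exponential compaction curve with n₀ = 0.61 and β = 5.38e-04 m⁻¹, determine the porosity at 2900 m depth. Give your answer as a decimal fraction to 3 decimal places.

0.128

Working in km (1 km = 1000 m; β in km⁻¹ = β in m⁻¹ × 1000):
n = n₀·exp(−β·Z) = 0.61 × exp(−0.538 × 2.9) = 0.61 × exp(−1.56)
  = 0.61 × 0.2101 = 0.1282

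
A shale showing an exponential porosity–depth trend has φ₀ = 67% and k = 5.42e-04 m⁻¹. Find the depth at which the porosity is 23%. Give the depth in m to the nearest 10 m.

1970 m

Working in km (1 km = 1000 m; k in km⁻¹ = k in m⁻¹ × 1000):
Invert Athy's law: d = ln(φ₀/φ) / k
d = ln(0.67/0.23) / 0.542 = ln(2.913) / 0.542 = 1.0692 / 0.542 = 1.973 km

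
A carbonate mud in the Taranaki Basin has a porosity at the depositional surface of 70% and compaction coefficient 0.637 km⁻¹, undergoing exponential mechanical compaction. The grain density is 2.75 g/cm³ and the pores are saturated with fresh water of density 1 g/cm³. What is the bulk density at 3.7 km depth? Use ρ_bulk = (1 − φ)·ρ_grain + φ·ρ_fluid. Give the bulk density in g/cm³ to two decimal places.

2.63 g/cm³

Porosity at depth: φ = 0.7·exp(−0.637×3.7) = 0.7×0.0947 = 0.0663
Bulk density: ρ_b = (1−φ)ρ_g + φ·ρ_f = 0.9337×2.75 + 0.0663×1
       = 2.568 + 0.066 = 2.634 g/cm³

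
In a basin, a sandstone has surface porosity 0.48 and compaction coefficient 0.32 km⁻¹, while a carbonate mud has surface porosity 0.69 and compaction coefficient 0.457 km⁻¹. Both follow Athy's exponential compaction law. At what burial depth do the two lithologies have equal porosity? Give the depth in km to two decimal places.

Set phi₀ₐ e^(−βₐd) = phi₀ᵦ e^(−βᵦd) ⇒ ln(phi₀ₐ/phi₀ᵦ) = (βₐ − βᵦ)·d
d = ln(0.48/0.69) / (0.32 − 0.457) = -0.3629 / -0.137 = 2.649 km

2.65 km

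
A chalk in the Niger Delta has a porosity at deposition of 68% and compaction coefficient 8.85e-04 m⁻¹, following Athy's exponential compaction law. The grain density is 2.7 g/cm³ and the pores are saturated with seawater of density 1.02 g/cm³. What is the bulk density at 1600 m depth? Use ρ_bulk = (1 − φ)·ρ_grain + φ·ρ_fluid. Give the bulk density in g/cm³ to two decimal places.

2.42 g/cm³

Working in km (1 km = 1000 m; k in km⁻¹ = k in m⁻¹ × 1000):
Porosity at depth: n = 0.68·exp(−0.885×1.6) = 0.68×0.2427 = 0.1650
Bulk density: ρ_b = (1−n)ρ_g + n·ρ_f = 0.8350×2.7 + 0.1650×1.02
       = 2.254 + 0.168 = 2.423 g/cm³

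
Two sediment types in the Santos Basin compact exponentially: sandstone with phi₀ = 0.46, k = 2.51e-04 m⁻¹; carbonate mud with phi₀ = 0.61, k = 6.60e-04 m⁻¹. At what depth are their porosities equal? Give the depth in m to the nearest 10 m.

690 m

Working in km (1 km = 1000 m; k in km⁻¹ = k in m⁻¹ × 1000):
Set phi₀ₐ e^(−kₐz) = phi₀ᵦ e^(−kᵦz) ⇒ ln(phi₀ₐ/phi₀ᵦ) = (kₐ − kᵦ)·z
z = ln(0.46/0.61) / (0.251 − 0.66) = -0.2822 / -0.409 = 0.690 km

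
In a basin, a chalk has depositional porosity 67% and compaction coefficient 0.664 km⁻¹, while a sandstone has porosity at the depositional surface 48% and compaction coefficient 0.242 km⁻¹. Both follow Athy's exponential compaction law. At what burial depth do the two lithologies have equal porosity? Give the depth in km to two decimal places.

Set n₀ₐ e^(−βₐd) = n₀ᵦ e^(−βᵦd) ⇒ ln(n₀ₐ/n₀ᵦ) = (βₐ − βᵦ)·d
d = ln(0.67/0.48) / (0.664 − 0.242) = 0.3335 / 0.422 = 0.790 km

0.79 km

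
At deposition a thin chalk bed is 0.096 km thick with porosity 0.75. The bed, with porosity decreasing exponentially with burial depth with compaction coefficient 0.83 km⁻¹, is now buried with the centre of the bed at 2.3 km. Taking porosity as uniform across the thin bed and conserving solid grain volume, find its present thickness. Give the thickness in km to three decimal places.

0.027 km

Porosity at 2.3 km: φ = 0.75·exp(−0.83×2.3) = 0.1112
Solid-volume conservation: h(1−φ) = h₀(1−φ₀) ⇒ h = h₀·(1−φ₀)/(1−φ)
h = 0.096 × (1 − 0.75)/(1 − 0.1112) = 0.096 × 0.2813 = 0.0270 km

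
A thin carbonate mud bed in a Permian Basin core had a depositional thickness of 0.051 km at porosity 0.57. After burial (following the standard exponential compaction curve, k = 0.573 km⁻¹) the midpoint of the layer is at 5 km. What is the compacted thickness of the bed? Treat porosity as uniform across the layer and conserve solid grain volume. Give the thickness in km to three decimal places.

0.023 km

Porosity at 5 km: n = 0.57·exp(−0.573×5) = 0.0325
Solid-volume conservation: h(1−n) = h₀(1−n₀) ⇒ h = h₀·(1−n₀)/(1−n)
h = 0.051 × (1 − 0.57)/(1 − 0.0325) = 0.051 × 0.4444 = 0.0227 km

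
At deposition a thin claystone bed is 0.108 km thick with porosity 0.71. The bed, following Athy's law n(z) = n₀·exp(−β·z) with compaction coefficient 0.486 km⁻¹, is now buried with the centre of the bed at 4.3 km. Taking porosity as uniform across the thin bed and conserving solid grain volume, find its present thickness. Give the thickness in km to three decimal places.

Porosity at 4.3 km: n = 0.71·exp(−0.486×4.3) = 0.0878
Solid-volume conservation: h(1−n) = h₀(1−n₀) ⇒ h = h₀·(1−n₀)/(1−n)
h = 0.108 × (1 − 0.71)/(1 − 0.0878) = 0.108 × 0.3179 = 0.0343 km

0.034 km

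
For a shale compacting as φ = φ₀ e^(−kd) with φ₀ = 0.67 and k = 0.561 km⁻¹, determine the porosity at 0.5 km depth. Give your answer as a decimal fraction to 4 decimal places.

0.5061

φ = φ₀·exp(−k·d) = 0.67 × exp(−0.561 × 0.5) = 0.67 × exp(−0.2805)
  = 0.67 × 0.7554 = 0.5061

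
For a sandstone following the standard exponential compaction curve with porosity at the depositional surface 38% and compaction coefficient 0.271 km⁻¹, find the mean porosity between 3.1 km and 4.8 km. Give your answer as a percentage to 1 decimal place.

13.1%

⟨φ⟩ = (1/(Z₂−Z₁)) ∫ φ₀ e^(−βZ) dZ = φ₀·(e^(−β·Z₁) − e^(−β·Z₂)) / (β·(Z₂−Z₁))
e^(−0.271×3.1) = 0.4317; e^(−0.271×4.8) = 0.2723
⟨φ⟩ = 0.38 × (0.4317 − 0.2723) / (0.271 × 1.7) = 0.38 × 0.3459 = 0.1314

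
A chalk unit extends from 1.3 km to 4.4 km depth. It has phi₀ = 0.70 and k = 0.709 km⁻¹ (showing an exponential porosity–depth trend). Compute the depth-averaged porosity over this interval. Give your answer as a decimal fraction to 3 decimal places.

⟨phi⟩ = (1/(d₂−d₁)) ∫ phi₀ e^(−kd) dd = phi₀·(e^(−k·d₁) − e^(−k·d₂)) / (k·(d₂−d₁))
e^(−0.709×1.3) = 0.3978; e^(−0.709×4.4) = 0.0442
⟨phi⟩ = 0.7 × (0.3978 − 0.0442) / (0.709 × 3.1) = 0.7 × 0.1609 = 0.1126

0.113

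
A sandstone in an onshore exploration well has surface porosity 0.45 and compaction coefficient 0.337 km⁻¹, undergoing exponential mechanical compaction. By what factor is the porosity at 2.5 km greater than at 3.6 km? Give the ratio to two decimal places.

1.45

phi(z₁)/phi(z₂) = e^(−c·z₁)/e^(−c·z₂) = e^{c(z₂−z₁)}
= exp(0.337 × 1.1) = exp(0.3707) = 1.4487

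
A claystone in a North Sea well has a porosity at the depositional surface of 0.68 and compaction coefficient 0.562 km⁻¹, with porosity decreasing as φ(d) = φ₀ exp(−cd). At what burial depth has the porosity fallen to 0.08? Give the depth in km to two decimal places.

3.81 km

Invert Athy's law: d = ln(φ₀/φ) / c
d = ln(0.68/0.08) / 0.562 = ln(8.5) / 0.562 = 2.1401 / 0.562 = 3.808 km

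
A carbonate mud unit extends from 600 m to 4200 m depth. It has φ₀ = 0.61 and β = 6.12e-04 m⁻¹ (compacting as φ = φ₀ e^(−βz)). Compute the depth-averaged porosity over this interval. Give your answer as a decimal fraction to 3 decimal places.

0.171

Working in km (1 km = 1000 m; β in km⁻¹ = β in m⁻¹ × 1000):
⟨φ⟩ = (1/(z₂−z₁)) ∫ φ₀ e^(−βz) dz = φ₀·(e^(−β·z₁) − e^(−β·z₂)) / (β·(z₂−z₁))
e^(−0.612×0.6) = 0.6927; e^(−0.612×4.2) = 0.0765
⟨φ⟩ = 0.61 × (0.6927 − 0.0765) / (0.612 × 3.6) = 0.61 × 0.2797 = 0.1706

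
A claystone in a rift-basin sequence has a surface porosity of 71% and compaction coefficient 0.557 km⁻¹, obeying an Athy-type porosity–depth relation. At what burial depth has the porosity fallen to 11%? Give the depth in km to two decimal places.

3.35 km

Invert Athy's law: Z = ln(phi₀/phi) / k
Z = ln(0.71/0.11) / 0.557 = ln(6.455) / 0.557 = 1.8648 / 0.557 = 3.348 km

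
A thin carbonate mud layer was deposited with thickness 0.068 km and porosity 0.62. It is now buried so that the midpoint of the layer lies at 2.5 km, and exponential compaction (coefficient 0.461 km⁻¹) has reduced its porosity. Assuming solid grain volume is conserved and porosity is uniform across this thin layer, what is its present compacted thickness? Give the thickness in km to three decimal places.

Porosity at 2.5 km: n = 0.62·exp(−0.461×2.5) = 0.1958
Solid-volume conservation: h(1−n) = h₀(1−n₀) ⇒ h = h₀·(1−n₀)/(1−n)
h = 0.068 × (1 − 0.62)/(1 − 0.1958) = 0.068 × 0.4725 = 0.0321 km

0.032 km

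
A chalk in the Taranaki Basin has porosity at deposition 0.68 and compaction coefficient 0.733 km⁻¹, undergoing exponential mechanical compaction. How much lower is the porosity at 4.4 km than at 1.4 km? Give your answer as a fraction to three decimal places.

phi(1.4) = 0.68·e^(−0.733×1.4) = 0.2437
phi(4.4) = 0.68·e^(−0.733×4.4) = 0.0270
Δphi = 0.2437 − 0.0270 = 0.2167

0.217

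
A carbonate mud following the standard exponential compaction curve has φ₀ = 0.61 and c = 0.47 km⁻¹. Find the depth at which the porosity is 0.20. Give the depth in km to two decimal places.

2.37 km

Invert Athy's law: d = ln(φ₀/φ) / c
d = ln(0.61/0.2) / 0.47 = ln(3.05) / 0.47 = 1.1151 / 0.47 = 2.373 km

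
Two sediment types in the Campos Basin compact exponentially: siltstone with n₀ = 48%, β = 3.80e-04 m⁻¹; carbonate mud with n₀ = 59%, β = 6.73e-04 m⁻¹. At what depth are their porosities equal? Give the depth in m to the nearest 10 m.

700 m

Working in km (1 km = 1000 m; β in km⁻¹ = β in m⁻¹ × 1000):
Set n₀ₐ e^(−βₐZ) = n₀ᵦ e^(−βᵦZ) ⇒ ln(n₀ₐ/n₀ᵦ) = (βₐ − βᵦ)·Z
Z = ln(0.48/0.59) / (0.38 − 0.673) = -0.2063 / -0.293 = 0.704 km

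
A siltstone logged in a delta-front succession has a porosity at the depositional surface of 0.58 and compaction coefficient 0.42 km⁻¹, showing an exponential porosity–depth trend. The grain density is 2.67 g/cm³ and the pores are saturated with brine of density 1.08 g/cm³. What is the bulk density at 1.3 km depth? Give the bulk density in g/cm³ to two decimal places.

Porosity at depth: φ = 0.58·exp(−0.42×1.3) = 0.58×0.5793 = 0.3360
Bulk density: ρ_b = (1−φ)ρ_g + φ·ρ_f = 0.6640×2.67 + 0.3360×1.08
       = 1.773 + 0.363 = 2.136 g/cm³

2.14 g/cm³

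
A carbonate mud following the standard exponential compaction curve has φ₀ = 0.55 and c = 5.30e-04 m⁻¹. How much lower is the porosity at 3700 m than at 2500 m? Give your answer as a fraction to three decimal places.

0.069

Working in km (1 km = 1000 m; c in km⁻¹ = c in m⁻¹ × 1000):
φ(2.5) = 0.55·e^(−0.53×2.5) = 0.1462
φ(3.7) = 0.55·e^(−0.53×3.7) = 0.0774
Δφ = 0.1462 − 0.0774 = 0.0688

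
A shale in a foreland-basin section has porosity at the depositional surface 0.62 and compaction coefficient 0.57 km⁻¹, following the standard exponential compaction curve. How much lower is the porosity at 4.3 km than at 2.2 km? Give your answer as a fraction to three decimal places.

n(2.2) = 0.62·e^(−0.57×2.2) = 0.1769
n(4.3) = 0.62·e^(−0.57×4.3) = 0.0534
Δn = 0.1769 − 0.0534 = 0.1235

0.123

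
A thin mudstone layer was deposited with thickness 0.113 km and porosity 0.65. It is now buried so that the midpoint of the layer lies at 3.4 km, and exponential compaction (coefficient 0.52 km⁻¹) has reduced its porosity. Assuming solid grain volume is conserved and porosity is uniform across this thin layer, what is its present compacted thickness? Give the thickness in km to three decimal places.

Porosity at 3.4 km: n = 0.65·exp(−0.52×3.4) = 0.1109
Solid-volume conservation: h(1−n) = h₀(1−n₀) ⇒ h = h₀·(1−n₀)/(1−n)
h = 0.113 × (1 − 0.65)/(1 − 0.1109) = 0.113 × 0.3937 = 0.0445 km

0.044 km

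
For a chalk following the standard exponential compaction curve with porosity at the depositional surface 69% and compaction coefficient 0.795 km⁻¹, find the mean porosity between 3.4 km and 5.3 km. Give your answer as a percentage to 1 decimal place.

2.4%

⟨n⟩ = (1/(Z₂−Z₁)) ∫ n₀ e^(−cZ) dZ = n₀·(e^(−c·Z₁) − e^(−c·Z₂)) / (c·(Z₂−Z₁))
e^(−0.795×3.4) = 0.0670; e^(−0.795×5.3) = 0.0148
⟨n⟩ = 0.69 × (0.0670 − 0.0148) / (0.795 × 1.9) = 0.69 × 0.0346 = 0.0238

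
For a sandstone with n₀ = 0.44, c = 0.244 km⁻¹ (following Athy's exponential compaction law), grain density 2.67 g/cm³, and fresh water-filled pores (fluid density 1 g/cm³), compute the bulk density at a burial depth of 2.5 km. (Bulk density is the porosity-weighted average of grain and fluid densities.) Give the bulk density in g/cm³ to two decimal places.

2.27 g/cm³

Porosity at depth: n = 0.44·exp(−0.244×2.5) = 0.44×0.5434 = 0.2391
Bulk density: ρ_b = (1−n)ρ_g + n·ρ_f = 0.7609×2.67 + 0.2391×1
       = 2.032 + 0.239 = 2.271 g/cm³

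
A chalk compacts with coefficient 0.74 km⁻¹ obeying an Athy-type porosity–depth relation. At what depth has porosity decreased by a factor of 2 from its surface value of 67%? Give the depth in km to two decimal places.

0.94 km

n/n₀ = 1/2 ⇒ exp(−k·d) = 1/2 ⇒ d = ln(2) / k
d = 0.6931 / 0.74 = 0.937 km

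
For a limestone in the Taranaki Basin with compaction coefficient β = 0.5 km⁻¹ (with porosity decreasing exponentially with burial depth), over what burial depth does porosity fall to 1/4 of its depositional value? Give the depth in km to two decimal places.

2.77 km

φ/φ₀ = 1/4 ⇒ exp(−β·Z) = 1/4 ⇒ Z = ln(4) / β
Z = 1.3863 / 0.5 = 2.773 km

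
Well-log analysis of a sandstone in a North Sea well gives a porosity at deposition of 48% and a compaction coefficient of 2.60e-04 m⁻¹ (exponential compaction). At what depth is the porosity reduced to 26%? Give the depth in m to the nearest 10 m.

Working in km (1 km = 1000 m; β in km⁻¹ = β in m⁻¹ × 1000):
Invert Athy's law: d = ln(n₀/n) / β
d = ln(0.48/0.26) / 0.26 = ln(1.846) / 0.26 = 0.6131 / 0.26 = 2.358 km

2360 m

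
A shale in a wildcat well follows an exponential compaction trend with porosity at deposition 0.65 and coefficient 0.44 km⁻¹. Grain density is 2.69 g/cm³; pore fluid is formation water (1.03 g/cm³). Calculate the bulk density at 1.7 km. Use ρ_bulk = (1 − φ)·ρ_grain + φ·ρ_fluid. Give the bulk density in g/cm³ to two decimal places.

Porosity at depth: n = 0.65·exp(−0.44×1.7) = 0.65×0.4733 = 0.3077
Bulk density: ρ_b = (1−n)ρ_g + n·ρ_f = 0.6923×2.69 + 0.3077×1.03
       = 1.862 + 0.317 = 2.179 g/cm³

2.18 g/cm³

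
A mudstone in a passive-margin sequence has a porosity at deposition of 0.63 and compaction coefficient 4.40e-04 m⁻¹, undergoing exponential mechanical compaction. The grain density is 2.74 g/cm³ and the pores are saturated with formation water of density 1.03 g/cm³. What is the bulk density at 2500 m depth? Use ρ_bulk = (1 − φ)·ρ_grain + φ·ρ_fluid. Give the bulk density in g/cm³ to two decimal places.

2.38 g/cm³

Working in km (1 km = 1000 m; c in km⁻¹ = c in m⁻¹ × 1000):
Porosity at depth: n = 0.63·exp(−0.44×2.5) = 0.63×0.3329 = 0.2097
Bulk density: ρ_b = (1−n)ρ_g + n·ρ_f = 0.7903×2.74 + 0.2097×1.03
       = 2.165 + 0.216 = 2.381 g/cm³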